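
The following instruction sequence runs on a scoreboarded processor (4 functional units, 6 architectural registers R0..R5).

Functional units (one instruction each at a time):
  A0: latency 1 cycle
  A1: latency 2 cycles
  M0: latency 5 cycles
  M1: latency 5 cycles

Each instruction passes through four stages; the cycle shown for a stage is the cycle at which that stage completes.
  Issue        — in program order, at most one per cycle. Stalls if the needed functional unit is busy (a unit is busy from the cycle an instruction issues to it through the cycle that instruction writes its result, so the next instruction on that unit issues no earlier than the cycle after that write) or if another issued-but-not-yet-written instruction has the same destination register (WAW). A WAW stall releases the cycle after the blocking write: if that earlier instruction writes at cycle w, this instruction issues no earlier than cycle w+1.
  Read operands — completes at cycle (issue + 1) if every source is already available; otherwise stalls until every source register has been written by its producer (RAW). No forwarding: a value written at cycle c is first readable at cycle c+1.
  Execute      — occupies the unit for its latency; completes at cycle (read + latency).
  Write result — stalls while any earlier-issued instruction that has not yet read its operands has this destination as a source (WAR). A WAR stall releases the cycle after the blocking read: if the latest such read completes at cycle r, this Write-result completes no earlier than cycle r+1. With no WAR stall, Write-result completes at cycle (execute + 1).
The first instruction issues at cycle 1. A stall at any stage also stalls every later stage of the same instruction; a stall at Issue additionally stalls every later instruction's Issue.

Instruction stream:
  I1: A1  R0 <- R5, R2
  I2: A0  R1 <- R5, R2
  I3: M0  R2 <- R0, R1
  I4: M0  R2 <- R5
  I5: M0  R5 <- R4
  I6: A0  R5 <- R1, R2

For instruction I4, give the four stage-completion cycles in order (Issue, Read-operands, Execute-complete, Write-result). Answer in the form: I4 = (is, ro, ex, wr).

t=1  I1 dispatched to A1
t=2  I1 operands ready, I2 dispatched to A0
t=3  I2 operands ready, I3 dispatched to M0
t=4  I1 complete, I2 complete
t=5  R0←I1, R1←I2
t=6  I3 operands ready
t=11  I3 complete
t=12  R2←I3
t=13  I4 dispatched to M0
t=14  I4 operands ready
t=19  I4 complete
t=20  R2←I4
t=21  I5 dispatched to M0
t=22  I5 operands ready
t=27  I5 complete
t=28  R5←I5
t=29  I6 dispatched to A0
t=30  I6 operands ready
t=31  I6 complete
t=32  R5←I6

I4 = (13, 14, 19, 20)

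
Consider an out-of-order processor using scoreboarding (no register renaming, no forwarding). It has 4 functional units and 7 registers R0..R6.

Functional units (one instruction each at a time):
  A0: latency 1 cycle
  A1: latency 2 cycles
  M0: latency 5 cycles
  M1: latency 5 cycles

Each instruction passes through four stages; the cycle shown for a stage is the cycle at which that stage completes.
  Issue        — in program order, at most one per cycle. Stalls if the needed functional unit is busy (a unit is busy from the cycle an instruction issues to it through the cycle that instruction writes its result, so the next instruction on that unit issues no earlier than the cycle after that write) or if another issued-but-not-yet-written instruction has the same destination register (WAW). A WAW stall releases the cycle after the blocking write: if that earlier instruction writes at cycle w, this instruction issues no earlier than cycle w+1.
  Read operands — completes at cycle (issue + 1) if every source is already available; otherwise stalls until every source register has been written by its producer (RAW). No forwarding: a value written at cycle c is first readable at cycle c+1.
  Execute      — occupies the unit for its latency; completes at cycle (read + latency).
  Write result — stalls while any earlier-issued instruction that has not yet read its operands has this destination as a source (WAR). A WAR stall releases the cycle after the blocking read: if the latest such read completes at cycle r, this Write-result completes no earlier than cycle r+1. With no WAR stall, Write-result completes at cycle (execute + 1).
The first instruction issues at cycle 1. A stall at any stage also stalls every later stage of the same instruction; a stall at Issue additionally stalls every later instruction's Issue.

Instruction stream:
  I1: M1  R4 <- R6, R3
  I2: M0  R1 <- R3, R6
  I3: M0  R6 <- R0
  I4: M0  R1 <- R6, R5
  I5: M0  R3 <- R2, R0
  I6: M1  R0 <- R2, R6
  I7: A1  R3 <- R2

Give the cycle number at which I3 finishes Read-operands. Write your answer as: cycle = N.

I1  is:1  ro:2  ex:7  wr:8
I2  is:2  ro:3  ex:8  wr:9
I3  is:10  ro:11  ex:16  wr:17  — struct: M0 busy until I2 writes@9
I4  is:18  ro:19  ex:24  wr:25  — struct: M0 busy until I3 writes@17
I5  is:26  ro:27  ex:32  wr:33  — struct: M0 busy until I4 writes@25
I6  is:27  ro:28  ex:33  wr:34
I7  is:34  ro:35  ex:37  wr:38  — WAW R3: wait I5 write@33

cycle = 11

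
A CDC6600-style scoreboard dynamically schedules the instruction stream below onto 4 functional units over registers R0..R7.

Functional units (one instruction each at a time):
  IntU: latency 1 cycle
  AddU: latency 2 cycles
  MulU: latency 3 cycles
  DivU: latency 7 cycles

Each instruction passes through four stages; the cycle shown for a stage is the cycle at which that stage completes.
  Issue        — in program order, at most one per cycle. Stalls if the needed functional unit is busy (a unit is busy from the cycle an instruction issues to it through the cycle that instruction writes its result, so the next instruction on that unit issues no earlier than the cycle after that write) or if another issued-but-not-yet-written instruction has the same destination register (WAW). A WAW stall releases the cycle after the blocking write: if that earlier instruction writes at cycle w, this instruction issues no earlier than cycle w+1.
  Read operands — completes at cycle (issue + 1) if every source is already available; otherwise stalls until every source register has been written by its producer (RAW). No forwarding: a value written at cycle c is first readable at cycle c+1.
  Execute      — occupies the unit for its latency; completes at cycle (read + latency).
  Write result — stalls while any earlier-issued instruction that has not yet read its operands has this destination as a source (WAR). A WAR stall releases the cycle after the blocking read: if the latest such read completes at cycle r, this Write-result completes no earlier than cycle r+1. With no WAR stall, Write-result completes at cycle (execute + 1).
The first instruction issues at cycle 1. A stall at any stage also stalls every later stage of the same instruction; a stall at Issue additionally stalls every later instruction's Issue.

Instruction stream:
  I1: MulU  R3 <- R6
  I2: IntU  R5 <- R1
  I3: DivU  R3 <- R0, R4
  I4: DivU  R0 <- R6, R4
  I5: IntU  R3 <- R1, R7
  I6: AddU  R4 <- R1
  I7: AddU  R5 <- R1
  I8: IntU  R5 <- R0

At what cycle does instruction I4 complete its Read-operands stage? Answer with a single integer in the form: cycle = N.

cycle = 18

t=1  issue I1 (MulU)
t=2  I1 read-ops · issue I2 (IntU)
t=3  I2 read-ops
t=4  I2 finished on IntU
t=5  I1 finished on MulU · I2→R5
t=6  I1→R3
t=7  issue I3 (DivU)
t=8  I3 read-ops
t=15  I3 finished on DivU
t=16  I3→R3
t=17  issue I4 (DivU)
t=18  I4 read-ops · issue I5 (IntU)
t=19  I5 read-ops · issue I6 (AddU)
t=20  I5 finished on IntU · I6 read-ops
t=21  I5→R3
t=22  I6 finished on AddU
t=23  I6→R4
t=24  issue I7 (AddU)
t=25  I4 finished on DivU · I7 read-ops
t=26  I4→R0
t=27  I7 finished on AddU
t=28  I7→R5
t=29  issue I8 (IntU)
t=30  I8 read-ops
t=31  I8 finished on IntU
t=32  I8→R5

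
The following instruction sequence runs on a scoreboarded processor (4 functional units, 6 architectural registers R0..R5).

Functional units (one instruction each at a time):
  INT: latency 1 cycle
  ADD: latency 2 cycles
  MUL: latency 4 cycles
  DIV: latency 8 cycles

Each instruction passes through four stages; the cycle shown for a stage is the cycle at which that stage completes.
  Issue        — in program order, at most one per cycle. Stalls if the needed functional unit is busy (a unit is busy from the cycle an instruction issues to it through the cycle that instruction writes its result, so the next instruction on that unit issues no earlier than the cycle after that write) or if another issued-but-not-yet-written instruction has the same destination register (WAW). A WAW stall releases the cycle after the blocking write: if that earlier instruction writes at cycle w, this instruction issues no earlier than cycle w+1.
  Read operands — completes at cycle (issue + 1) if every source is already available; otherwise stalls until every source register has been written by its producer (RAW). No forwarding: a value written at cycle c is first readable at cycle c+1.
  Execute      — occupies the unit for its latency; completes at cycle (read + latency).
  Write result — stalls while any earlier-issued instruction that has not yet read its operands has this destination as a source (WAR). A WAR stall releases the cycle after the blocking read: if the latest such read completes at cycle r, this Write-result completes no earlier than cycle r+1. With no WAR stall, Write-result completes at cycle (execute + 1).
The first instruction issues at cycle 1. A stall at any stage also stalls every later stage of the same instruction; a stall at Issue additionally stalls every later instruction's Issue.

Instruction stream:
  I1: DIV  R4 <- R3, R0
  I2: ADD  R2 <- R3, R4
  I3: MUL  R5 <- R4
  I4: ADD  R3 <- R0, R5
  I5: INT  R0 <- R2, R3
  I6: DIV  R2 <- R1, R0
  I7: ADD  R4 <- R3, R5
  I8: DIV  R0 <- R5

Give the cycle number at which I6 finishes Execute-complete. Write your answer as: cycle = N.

  I1 | 1 | 2 | 10 | 11
  I2 | 2 | 12 | 14 | 15   RAW R4: wait I1 write@11
  I3 | 3 | 12 | 16 | 17   RAW R4: wait I1 write@11
  I4 | 16 | 18 | 20 | 21   struct: ADD busy until I2 writes@15 · RAW R5: wait I3 write@17
  I5 | 17 | 22 | 23 | 24   RAW R3: wait I4 write@21
  I6 | 18 | 25 | 33 | 34   RAW R0: wait I5 write@24
  I7 | 22 | 23 | 25 | 26   struct: ADD busy until I4 writes@21
  I8 | 35 | 36 | 44 | 45   struct: DIV busy until I6 writes@34

cycle = 33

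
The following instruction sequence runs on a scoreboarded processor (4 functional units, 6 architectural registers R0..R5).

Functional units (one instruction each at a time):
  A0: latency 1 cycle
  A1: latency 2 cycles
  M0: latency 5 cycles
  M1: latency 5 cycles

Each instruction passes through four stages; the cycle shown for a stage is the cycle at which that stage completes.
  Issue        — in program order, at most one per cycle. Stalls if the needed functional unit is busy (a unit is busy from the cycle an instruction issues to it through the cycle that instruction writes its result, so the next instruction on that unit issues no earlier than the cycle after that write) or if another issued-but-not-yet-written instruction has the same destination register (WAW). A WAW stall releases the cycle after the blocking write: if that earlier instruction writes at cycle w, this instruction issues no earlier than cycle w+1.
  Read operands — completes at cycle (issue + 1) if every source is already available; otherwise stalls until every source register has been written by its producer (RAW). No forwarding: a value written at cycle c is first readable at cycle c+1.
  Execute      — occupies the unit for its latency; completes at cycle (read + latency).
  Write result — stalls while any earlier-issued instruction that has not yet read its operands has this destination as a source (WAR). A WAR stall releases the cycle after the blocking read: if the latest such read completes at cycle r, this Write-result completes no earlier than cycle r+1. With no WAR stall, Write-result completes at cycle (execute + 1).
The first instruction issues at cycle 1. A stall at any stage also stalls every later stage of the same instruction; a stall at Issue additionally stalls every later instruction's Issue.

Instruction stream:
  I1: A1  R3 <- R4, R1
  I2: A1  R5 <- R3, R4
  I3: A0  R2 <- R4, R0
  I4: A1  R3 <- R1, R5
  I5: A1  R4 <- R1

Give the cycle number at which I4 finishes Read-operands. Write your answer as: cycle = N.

[1] issue I1 (A1)
[2] I1 read-ops
[4] I1 finished on A1
[5] I1→R3
[6] issue I2 (A1)
[7] I2 read-ops, issue I3 (A0)
[8] I3 read-ops
[9] I2 finished on A1, I3 finished on A0
[10] I2→R5, I3→R2
[11] issue I4 (A1)
[12] I4 read-ops
[14] I4 finished on A1
[15] I4→R3
[16] issue I5 (A1)
[17] I5 read-ops
[19] I5 finished on A1
[20] I5→R4

cycle = 12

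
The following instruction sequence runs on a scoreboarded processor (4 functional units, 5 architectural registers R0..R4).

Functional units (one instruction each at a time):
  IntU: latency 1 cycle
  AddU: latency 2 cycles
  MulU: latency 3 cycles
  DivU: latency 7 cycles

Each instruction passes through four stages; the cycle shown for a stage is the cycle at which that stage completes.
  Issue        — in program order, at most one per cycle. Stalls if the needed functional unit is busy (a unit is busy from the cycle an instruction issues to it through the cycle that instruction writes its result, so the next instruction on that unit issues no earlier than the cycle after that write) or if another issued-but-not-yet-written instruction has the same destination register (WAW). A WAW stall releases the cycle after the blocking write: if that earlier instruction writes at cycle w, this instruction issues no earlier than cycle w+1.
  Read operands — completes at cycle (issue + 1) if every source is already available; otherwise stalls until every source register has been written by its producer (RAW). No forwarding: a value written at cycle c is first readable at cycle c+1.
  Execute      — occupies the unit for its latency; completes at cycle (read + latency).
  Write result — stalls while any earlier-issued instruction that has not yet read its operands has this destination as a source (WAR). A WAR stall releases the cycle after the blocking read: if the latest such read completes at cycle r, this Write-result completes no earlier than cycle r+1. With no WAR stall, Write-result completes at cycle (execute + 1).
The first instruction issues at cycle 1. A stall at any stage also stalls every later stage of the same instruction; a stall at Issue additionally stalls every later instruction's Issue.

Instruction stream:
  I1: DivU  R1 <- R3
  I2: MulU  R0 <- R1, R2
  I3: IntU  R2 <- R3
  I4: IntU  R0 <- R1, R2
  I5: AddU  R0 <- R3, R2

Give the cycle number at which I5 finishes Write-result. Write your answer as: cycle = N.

cycle 1: issue I1 (DivU)
cycle 2: I1 read-ops | issue I2 (MulU)
cycle 3: issue I3 (IntU)
cycle 4: I3 read-ops
cycle 5: I3 finished on IntU
cycle 9: I1 finished on DivU
cycle 10: I1→R1
cycle 11: I2 read-ops
cycle 12: I3→R2
cycle 14: I2 finished on MulU
cycle 15: I2→R0
cycle 16: issue I4 (IntU)
cycle 17: I4 read-ops
cycle 18: I4 finished on IntU
cycle 19: I4→R0
cycle 20: issue I5 (AddU)
cycle 21: I5 read-ops
cycle 23: I5 finished on AddU
cycle 24: I5→R0

cycle = 24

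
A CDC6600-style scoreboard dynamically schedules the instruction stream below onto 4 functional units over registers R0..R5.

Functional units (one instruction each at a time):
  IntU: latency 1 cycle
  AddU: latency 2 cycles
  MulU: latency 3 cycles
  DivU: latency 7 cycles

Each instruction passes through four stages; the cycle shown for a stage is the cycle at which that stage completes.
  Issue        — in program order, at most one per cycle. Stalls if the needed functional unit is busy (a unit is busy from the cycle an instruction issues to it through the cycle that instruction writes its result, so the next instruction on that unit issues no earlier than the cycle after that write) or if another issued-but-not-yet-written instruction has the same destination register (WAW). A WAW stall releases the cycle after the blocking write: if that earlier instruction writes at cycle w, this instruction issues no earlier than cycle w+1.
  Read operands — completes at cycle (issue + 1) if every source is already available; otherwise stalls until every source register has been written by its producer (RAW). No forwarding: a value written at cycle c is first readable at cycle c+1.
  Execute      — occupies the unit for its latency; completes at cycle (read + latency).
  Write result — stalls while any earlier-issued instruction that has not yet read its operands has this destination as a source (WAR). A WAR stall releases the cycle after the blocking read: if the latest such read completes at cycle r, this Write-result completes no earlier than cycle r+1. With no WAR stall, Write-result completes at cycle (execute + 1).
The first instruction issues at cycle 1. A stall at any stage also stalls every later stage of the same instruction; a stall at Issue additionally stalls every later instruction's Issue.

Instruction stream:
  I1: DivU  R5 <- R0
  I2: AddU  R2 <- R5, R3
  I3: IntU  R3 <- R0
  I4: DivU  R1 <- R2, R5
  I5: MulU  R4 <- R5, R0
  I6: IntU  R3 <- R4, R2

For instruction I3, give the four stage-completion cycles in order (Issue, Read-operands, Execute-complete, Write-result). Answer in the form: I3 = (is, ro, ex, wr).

I3 = (3, 4, 5, 12)

t=1  I1→DivU
t=2  I1 RO | I2→AddU
t=3  I3→IntU
t=4  I3 RO
t=5  I3 EX
t=9  I1 EX
t=10  I1 WR R5
t=11  I2 RO | I4→DivU
t=12  I3 WR R3 | I5→MulU
t=13  I2 EX | I5 RO | I6→IntU
t=14  I2 WR R2
t=15  I4 RO
t=16  I5 EX
t=17  I5 WR R4
t=18  I6 RO
t=19  I6 EX
t=20  I6 WR R3
t=22  I4 EX
t=23  I4 WR R1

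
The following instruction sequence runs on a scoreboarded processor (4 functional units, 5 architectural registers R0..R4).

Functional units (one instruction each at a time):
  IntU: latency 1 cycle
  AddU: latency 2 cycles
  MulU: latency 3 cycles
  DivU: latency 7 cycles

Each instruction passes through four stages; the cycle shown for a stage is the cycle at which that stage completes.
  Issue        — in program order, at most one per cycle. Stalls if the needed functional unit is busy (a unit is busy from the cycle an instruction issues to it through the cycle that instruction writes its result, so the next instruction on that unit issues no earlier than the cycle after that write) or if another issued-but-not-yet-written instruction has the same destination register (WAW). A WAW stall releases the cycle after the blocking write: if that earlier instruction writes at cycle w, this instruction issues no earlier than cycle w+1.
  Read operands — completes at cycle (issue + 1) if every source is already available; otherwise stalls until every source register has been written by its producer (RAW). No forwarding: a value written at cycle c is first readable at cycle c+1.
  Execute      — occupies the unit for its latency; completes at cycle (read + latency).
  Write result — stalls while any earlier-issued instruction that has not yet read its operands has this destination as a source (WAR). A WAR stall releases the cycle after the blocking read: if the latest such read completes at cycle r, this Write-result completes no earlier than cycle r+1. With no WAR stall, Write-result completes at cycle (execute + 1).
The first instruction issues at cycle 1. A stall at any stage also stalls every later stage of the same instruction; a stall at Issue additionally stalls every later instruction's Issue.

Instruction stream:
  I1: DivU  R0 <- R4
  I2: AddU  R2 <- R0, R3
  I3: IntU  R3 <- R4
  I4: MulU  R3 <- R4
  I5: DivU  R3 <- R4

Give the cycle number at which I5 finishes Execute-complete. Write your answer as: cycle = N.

cycle = 27

[1] issue I1 (DivU)
[2] I1 read-ops · issue I2 (AddU)
[3] issue I3 (IntU)
[4] I3 read-ops
[5] I3 finished on IntU
[9] I1 finished on DivU
[10] I1→R0
[11] I2 read-ops
[12] I3→R3
[13] I2 finished on AddU · issue I4 (MulU)
[14] I2→R2 · I4 read-ops
[17] I4 finished on MulU
[18] I4→R3
[19] issue I5 (DivU)
[20] I5 read-ops
[27] I5 finished on DivU
[28] I5→R3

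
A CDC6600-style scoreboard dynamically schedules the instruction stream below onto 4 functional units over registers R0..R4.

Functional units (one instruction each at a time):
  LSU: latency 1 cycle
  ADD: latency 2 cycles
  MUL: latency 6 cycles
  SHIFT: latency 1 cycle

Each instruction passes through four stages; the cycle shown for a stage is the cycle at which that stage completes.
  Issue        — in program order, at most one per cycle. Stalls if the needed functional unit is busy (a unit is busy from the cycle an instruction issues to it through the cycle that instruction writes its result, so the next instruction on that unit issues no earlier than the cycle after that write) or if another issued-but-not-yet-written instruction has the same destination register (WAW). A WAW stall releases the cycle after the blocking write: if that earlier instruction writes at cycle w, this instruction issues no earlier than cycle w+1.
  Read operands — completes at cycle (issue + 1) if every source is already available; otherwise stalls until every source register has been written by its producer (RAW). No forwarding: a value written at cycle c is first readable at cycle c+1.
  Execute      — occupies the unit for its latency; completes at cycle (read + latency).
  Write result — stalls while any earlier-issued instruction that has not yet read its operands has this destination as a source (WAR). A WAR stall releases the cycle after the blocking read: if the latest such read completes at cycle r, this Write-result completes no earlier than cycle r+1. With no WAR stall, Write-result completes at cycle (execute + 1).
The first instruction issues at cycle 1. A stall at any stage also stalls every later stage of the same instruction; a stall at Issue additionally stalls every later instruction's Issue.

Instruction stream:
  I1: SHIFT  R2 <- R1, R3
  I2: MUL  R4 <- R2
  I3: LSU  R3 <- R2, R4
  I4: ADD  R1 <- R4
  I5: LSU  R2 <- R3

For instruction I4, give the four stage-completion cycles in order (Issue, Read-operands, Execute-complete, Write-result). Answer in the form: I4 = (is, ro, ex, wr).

I4 = (4, 13, 15, 16)

[1] I1→SHIFT
[2] I1 RO · I2→MUL
[3] I1 EX · I3→LSU
[4] I1 WR R2 · I4→ADD
[5] I2 RO
[11] I2 EX
[12] I2 WR R4
[13] I3 RO · I4 RO
[14] I3 EX
[15] I3 WR R3 · I4 EX
[16] I4 WR R1 · I5→LSU
[17] I5 RO
[18] I5 EX
[19] I5 WR R2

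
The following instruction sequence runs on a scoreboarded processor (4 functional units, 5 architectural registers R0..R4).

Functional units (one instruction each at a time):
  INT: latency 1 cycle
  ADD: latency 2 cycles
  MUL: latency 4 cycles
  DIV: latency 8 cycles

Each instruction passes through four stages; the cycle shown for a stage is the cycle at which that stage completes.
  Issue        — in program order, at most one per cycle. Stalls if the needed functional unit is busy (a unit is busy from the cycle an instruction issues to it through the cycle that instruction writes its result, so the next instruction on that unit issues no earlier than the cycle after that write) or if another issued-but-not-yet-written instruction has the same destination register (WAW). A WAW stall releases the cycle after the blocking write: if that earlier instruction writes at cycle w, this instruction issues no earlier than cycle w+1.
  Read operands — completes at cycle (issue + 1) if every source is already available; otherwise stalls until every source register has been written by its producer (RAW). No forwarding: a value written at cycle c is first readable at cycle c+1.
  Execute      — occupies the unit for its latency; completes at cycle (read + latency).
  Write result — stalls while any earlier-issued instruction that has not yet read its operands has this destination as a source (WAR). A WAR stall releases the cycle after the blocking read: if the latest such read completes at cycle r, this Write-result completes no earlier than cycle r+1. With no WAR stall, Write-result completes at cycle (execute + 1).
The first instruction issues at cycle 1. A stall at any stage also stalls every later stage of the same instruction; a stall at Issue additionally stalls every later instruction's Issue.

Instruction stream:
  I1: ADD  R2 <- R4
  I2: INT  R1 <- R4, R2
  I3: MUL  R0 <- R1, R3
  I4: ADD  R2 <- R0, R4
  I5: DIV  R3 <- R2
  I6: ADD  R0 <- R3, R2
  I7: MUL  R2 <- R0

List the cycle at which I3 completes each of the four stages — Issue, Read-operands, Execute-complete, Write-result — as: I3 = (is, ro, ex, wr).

cycle 1: I1 dispatched to ADD
cycle 2: I1 operands ready | I2 dispatched to INT
cycle 3: I3 dispatched to MUL
cycle 4: I1 complete
cycle 5: R2←I1
cycle 6: I2 operands ready | I4 dispatched to ADD
cycle 7: I2 complete | I5 dispatched to DIV
cycle 8: R1←I2
cycle 9: I3 operands ready
cycle 13: I3 complete
cycle 14: R0←I3
cycle 15: I4 operands ready
cycle 17: I4 complete
cycle 18: R2←I4
cycle 19: I5 operands ready | I6 dispatched to ADD
cycle 20: I7 dispatched to MUL
cycle 27: I5 complete
cycle 28: R3←I5
cycle 29: I6 operands ready
cycle 31: I6 complete
cycle 32: R0←I6
cycle 33: I7 operands ready
cycle 37: I7 complete
cycle 38: R2←I7

I3 = (3, 9, 13, 14)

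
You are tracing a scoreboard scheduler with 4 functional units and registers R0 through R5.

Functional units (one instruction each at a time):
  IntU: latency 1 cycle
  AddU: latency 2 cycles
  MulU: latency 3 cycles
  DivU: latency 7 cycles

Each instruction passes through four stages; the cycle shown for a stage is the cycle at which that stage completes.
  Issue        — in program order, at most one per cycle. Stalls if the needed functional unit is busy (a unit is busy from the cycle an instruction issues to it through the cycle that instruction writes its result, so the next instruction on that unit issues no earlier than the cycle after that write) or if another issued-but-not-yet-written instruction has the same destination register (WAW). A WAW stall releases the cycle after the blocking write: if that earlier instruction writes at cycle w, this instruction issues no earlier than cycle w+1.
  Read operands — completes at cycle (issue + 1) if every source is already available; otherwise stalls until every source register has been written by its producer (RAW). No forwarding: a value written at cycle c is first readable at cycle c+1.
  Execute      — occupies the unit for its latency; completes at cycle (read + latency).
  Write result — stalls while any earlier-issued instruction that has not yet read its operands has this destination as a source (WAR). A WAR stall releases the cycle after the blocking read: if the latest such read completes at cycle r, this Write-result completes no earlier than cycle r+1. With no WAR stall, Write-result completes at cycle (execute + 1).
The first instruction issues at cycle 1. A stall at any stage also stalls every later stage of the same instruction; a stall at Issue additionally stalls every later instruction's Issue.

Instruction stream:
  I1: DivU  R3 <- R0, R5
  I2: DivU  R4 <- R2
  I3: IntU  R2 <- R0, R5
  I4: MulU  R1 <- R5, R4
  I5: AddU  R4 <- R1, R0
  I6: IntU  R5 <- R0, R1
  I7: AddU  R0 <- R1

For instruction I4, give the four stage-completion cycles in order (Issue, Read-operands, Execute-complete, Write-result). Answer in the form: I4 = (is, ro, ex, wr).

I4 = (13, 21, 24, 25)

I1  is:1  ro:2  ex:9  wr:10
I2  is:11  ro:12  ex:19  wr:20  — struct: DivU busy until I1 writes@10
I3  is:12  ro:13  ex:14  wr:15
I4  is:13  ro:21  ex:24  wr:25  — RAW R4: wait I2 write@20
I5  is:21  ro:26  ex:28  wr:29  — WAW R4: wait I2 write@20, RAW R1: wait I4 write@25
I6  is:22  ro:26  ex:27  wr:28  — RAW R1: wait I4 write@25
I7  is:30  ro:31  ex:33  wr:34  — struct: AddU busy until I5 writes@29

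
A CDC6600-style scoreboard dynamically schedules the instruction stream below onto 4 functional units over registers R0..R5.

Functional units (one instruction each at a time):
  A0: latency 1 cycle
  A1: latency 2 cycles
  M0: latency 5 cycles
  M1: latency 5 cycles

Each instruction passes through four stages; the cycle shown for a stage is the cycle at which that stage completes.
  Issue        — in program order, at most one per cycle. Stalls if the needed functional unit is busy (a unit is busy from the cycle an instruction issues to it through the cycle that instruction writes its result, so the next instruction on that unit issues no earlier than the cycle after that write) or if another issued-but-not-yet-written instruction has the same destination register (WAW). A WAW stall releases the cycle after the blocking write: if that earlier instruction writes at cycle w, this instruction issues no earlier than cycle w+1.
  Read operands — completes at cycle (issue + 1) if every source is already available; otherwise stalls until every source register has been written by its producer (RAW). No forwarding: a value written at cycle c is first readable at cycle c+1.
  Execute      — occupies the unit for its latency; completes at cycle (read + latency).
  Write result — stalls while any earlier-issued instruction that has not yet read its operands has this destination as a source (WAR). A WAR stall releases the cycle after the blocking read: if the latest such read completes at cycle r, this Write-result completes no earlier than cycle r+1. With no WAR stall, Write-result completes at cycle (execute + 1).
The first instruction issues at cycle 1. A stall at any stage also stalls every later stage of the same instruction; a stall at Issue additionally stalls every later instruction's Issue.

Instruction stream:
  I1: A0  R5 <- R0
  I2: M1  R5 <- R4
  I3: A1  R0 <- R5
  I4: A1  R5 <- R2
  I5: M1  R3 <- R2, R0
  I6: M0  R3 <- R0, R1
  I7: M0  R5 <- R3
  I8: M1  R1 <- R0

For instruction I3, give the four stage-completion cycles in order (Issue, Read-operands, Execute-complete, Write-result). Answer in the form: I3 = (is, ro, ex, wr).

1) issue 1, read 2, done 3, write 4
2) issue 5, read 6, done 11, write 12  <WAW R5: wait I1 write@4>
3) issue 6, read 13, done 15, write 16  <RAW R5: wait I2 write@12>
4) issue 17, read 18, done 20, write 21  <struct: A1 busy until I3 writes@16>
5) issue 18, read 19, done 24, write 25
6) issue 26, read 27, done 32, write 33  <WAW R3: wait I5 write@25>
7) issue 34, read 35, done 40, write 41  <struct: M0 busy until I6 writes@33>
8) issue 35, read 36, done 41, write 42

I3 = (6, 13, 15, 16)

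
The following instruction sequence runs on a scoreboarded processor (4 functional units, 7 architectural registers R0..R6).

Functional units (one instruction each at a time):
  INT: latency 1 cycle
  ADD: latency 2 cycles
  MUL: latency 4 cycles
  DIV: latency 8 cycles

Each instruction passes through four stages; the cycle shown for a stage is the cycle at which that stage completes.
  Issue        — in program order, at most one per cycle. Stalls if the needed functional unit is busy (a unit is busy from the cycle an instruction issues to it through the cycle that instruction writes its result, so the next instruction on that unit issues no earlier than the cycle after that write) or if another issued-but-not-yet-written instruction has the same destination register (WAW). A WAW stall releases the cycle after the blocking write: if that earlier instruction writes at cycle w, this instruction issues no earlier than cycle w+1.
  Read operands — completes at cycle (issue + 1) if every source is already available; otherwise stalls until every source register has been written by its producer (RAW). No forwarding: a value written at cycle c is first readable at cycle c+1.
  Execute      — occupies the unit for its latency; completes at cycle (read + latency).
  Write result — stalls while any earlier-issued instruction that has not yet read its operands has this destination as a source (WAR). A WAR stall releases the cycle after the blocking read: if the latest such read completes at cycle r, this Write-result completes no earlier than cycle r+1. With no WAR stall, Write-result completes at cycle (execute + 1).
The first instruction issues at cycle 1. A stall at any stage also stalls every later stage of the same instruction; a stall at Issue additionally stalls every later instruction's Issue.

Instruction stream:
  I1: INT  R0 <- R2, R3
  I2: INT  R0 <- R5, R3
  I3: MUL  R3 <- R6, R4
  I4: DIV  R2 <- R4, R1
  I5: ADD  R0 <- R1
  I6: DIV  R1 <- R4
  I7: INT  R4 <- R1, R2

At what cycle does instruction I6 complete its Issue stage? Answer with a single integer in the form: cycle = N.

cycle = 18

t=1  issue I1 (INT)
t=2  I1 read-ops
t=3  I1 finished on INT
t=4  I1→R0
t=5  issue I2 (INT)
t=6  I2 read-ops, issue I3 (MUL)
t=7  I2 finished on INT, I3 read-ops, issue I4 (DIV)
t=8  I2→R0, I4 read-ops
t=9  issue I5 (ADD)
t=10  I5 read-ops
t=11  I3 finished on MUL
t=12  I3→R3, I5 finished on ADD
t=13  I5→R0
t=16  I4 finished on DIV
t=17  I4→R2
t=18  issue I6 (DIV)
t=19  I6 read-ops, issue I7 (INT)
t=27  I6 finished on DIV
t=28  I6→R1
t=29  I7 read-ops
t=30  I7 finished on INT
t=31  I7→R4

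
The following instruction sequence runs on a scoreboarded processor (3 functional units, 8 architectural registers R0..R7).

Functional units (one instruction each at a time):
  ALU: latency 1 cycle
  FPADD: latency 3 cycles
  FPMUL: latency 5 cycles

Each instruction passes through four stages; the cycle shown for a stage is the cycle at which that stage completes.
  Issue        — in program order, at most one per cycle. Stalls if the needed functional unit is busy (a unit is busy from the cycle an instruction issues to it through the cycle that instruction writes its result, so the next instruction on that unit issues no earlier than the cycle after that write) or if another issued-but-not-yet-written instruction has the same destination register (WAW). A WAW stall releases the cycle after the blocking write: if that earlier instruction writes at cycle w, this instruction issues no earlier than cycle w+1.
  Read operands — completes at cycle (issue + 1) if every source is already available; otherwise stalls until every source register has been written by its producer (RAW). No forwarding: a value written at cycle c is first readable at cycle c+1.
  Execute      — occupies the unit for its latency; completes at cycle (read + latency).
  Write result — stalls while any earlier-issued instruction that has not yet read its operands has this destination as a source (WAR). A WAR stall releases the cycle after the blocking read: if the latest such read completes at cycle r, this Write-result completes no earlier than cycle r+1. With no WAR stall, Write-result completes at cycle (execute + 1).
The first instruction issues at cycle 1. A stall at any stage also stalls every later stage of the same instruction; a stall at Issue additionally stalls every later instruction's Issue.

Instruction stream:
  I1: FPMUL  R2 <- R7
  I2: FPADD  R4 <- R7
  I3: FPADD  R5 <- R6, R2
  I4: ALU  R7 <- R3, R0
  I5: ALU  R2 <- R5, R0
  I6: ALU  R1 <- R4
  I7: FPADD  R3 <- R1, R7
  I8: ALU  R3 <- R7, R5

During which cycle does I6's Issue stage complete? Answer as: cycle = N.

[1] I1→FPMUL
[2] I1 RO · I2→FPADD
[3] I2 RO
[6] I2 EX
[7] I1 EX · I2 WR R4
[8] I1 WR R2 · I3→FPADD
[9] I3 RO · I4→ALU
[10] I4 RO
[11] I4 EX
[12] I3 EX · I4 WR R7
[13] I3 WR R5 · I5→ALU
[14] I5 RO
[15] I5 EX
[16] I5 WR R2
[17] I6→ALU
[18] I6 RO · I7→FPADD
[19] I6 EX
[20] I6 WR R1
[21] I7 RO
[24] I7 EX
[25] I7 WR R3
[26] I8→ALU
[27] I8 RO
[28] I8 EX
[29] I8 WR R3

cycle = 17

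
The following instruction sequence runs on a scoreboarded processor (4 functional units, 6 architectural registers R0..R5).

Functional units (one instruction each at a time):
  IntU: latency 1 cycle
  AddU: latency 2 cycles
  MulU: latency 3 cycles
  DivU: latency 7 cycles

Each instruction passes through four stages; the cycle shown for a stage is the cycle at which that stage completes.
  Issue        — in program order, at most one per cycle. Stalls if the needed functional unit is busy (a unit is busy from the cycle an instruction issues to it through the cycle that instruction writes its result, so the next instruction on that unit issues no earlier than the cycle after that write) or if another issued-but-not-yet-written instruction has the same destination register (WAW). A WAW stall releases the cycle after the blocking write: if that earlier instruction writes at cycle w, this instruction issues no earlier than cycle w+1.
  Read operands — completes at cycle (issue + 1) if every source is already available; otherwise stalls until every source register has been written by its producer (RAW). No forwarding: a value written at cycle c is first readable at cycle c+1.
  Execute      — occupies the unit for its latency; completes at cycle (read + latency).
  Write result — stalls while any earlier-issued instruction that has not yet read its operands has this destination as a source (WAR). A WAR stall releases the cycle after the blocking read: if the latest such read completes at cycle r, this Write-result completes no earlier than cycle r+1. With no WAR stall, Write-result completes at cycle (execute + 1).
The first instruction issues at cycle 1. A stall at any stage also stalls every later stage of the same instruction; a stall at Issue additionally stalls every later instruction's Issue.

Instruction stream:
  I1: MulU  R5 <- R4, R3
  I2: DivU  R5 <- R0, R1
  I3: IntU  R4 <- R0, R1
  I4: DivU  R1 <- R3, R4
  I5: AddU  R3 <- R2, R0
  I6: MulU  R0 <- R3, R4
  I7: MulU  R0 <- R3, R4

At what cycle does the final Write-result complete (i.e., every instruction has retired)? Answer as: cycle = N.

cycle = 33

[I1] 1/2/5/6
[I2] 7/8/15/16  (WAW R5: wait I1 write@6)
[I3] 8/9/10/11
[I4] 17/18/25/26  (struct: DivU busy until I2 writes@16)
[I5] 18/19/21/22
[I6] 19/23/26/27  (RAW R3: wait I5 write@22)
[I7] 28/29/32/33  (struct: MulU busy until I6 writes@27)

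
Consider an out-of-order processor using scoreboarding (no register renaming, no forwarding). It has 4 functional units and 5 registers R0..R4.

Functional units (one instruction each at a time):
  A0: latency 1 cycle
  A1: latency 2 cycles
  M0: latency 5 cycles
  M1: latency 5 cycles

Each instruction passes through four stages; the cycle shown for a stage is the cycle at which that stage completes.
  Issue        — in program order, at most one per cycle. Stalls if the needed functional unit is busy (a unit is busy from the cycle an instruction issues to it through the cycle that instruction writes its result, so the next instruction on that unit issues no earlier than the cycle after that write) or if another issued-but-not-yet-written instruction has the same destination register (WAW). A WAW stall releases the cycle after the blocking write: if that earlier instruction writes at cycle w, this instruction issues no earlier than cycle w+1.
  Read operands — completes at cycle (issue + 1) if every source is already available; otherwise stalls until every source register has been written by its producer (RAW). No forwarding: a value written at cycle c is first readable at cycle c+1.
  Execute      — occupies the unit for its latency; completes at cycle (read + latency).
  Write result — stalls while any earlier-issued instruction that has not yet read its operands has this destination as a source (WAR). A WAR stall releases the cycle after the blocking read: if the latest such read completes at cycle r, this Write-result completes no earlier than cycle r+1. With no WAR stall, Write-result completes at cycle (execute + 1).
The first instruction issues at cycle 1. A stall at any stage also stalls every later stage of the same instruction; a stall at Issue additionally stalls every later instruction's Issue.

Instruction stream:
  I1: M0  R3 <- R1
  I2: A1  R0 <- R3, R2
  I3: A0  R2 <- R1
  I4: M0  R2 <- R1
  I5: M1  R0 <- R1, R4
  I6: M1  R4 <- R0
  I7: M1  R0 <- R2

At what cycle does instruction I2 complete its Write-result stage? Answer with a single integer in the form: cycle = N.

cycle = 12

[1] I1 dispatched to M0
[2] I1 operands ready; I2 dispatched to A1
[3] I3 dispatched to A0
[4] I3 operands ready
[5] I3 complete
[7] I1 complete
[8] R3←I1
[9] I2 operands ready
[10] R2←I3
[11] I2 complete; I4 dispatched to M0
[12] R0←I2; I4 operands ready
[13] I5 dispatched to M1
[14] I5 operands ready
[17] I4 complete
[18] R2←I4
[19] I5 complete
[20] R0←I5
[21] I6 dispatched to M1
[22] I6 operands ready
[27] I6 complete
[28] R4←I6
[29] I7 dispatched to M1
[30] I7 operands ready
[35] I7 complete
[36] R0←I7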